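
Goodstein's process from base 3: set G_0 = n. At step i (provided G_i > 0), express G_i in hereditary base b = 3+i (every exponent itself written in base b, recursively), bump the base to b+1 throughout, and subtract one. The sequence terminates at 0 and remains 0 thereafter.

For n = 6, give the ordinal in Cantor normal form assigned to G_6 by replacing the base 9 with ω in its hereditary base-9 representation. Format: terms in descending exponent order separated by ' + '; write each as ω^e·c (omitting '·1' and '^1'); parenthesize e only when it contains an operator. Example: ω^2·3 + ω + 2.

[0] 6 ≡ 2·3 (base 3). Lift 4: 8. −1: 7.
[1] 7 ≡ 4 + 3 (base 4). Lift 5: 8. −1: 7.
[2] 7 ≡ 5 + 2 (base 5). Lift 6: 8. −1: 7.
[3] 7 ≡ 6 + 1 (base 6). Lift 7: 8. −1: 7.
[4] 7 ≡ 7 (base 7). Lift 8: 8. −1: 7.
[5] 7 ≡ 7 (base 8). Lift 9: 7. −1: 6.
[6] 6 ≡ 6 (base 9). Lift 10: 6. −1: 5.

6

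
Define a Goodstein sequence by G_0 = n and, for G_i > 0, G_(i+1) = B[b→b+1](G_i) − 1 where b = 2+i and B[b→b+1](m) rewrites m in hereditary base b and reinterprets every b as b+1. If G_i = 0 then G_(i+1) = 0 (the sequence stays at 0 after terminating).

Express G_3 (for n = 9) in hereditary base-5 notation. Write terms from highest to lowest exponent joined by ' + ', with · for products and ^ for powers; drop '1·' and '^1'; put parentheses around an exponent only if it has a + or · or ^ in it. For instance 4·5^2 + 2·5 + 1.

G_0=9  [base 2] 2^(2 + 1) + 1  →[2↦3]→  3^(3 + 1) + 1 = 82  −1 ⇒ G_1=81
G_1=81  [base 3] 3^(3 + 1)  →[3↦4]→  4^(4 + 1) = 1024  −1 ⇒ G_2=1023
G_2=1023  [base 4] 3·4^4 + 3·4^3 + 3·4^2 + 3·4 + 3  →[4↦5]→  3·5^5 + 3·5^3 + 3·5^2 + 3·5 + 3 = 9843  −1 ⇒ G_3=9842
G_3=9842  [base 5] 3·5^5 + 3·5^3 + 3·5^2 + 3·5 + 2  →[5↦6]→  3·6^6 + 3·6^3 + 3·6^2 + 3·6 + 2 = 140744  −1 ⇒ G_4=140743

3·5^5 + 3·5^3 + 3·5^2 + 3·5 + 2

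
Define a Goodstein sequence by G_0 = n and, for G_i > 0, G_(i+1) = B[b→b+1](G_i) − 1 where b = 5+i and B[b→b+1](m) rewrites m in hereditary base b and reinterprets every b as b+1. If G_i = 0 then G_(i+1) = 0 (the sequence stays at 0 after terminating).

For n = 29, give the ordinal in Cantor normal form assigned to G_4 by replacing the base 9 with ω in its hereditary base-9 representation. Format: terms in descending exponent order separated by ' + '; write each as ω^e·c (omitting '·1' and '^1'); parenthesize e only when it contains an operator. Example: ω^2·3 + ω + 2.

ω^2

G_0 = 29. HB_5(29) = 5^2 + 4. Bump = 40. G_1 = 39.
G_1 = 39. HB_6(39) = 6^2 + 3. Bump = 52. G_2 = 51.
G_2 = 51. HB_7(51) = 7^2 + 2. Bump = 66. G_3 = 65.
G_3 = 65. HB_8(65) = 8^2 + 1. Bump = 82. G_4 = 81.
G_4 = 81. HB_9(81) = 9^2. Bump = 100. G_5 = 99.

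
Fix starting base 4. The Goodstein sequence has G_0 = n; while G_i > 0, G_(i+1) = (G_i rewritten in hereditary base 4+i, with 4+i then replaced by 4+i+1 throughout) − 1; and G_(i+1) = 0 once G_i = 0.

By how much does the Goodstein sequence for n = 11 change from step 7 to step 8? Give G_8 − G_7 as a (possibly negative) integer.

0

(0) 11|_4 = 2·4 + 3 ↦ 2·5 + 3|_5 = 13 ⇒ 12
(1) 12|_5 = 2·5 + 2 ↦ 2·6 + 2|_6 = 14 ⇒ 13
(2) 13|_6 = 2·6 + 1 ↦ 2·7 + 1|_7 = 15 ⇒ 14
(3) 14|_7 = 2·7 ↦ 2·8|_8 = 16 ⇒ 15
(4) 15|_8 = 8 + 7 ↦ 9 + 7|_9 = 16 ⇒ 15
(5) 15|_9 = 9 + 6 ↦ 10 + 6|_10 = 16 ⇒ 15
(6) 15|_10 = 10 + 5 ↦ 11 + 5|_11 = 16 ⇒ 15
(7) 15|_11 = 11 + 4 ↦ 12 + 4|_12 = 16 ⇒ 15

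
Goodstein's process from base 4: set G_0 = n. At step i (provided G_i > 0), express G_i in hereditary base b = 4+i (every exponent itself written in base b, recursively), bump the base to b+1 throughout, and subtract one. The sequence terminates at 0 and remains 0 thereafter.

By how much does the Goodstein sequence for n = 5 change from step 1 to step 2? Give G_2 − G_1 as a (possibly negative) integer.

0

i=0: 5 = 4 + 1 (b=4); 4→5: 5 + 1 = 6; 6−1 = 5
i=1: 5 = 5 (b=5); 5→6: 6 = 6; 6−1 = 5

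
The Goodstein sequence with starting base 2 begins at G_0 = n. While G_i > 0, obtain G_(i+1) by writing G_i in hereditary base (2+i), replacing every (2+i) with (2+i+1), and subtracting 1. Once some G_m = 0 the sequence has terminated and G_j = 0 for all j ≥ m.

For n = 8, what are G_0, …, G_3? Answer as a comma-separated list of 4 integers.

8, 80, 553, 6310

8 —HB2→ 2^(2 + 1) —bump→ 3^(3 + 1) = 81 —(−1)→ 80
80 —HB3→ 2·3^3 + 2·3^2 + 2·3 + 2 —bump→ 2·4^4 + 2·4^2 + 2·4 + 2 = 554 —(−1)→ 553
553 —HB4→ 2·4^4 + 2·4^2 + 2·4 + 1 —bump→ 2·5^5 + 2·5^2 + 2·5 + 1 = 6311 —(−1)→ 6310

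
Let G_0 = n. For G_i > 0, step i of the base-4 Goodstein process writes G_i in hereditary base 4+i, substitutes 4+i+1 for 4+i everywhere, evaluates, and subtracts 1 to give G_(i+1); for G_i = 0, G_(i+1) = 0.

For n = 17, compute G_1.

base 4: 17 = 4^2 + 1; at 5: 5^2 + 1 = 26; next = 25
base 5: 25 = 5^2; at 6: 6^2 = 36; next = 35

25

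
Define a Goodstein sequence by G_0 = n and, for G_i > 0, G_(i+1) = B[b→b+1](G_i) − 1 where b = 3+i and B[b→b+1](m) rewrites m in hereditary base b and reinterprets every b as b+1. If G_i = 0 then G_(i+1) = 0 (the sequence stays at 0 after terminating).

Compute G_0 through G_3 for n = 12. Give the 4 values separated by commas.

12, 19, 27, 37

i=0: 12 = 3^2 + 3 (b=3); 3→4: 4^2 + 4 = 20; 20−1 = 19
i=1: 19 = 4^2 + 3 (b=4); 4→5: 5^2 + 3 = 28; 28−1 = 27
i=2: 27 = 5^2 + 2 (b=5); 5→6: 6^2 + 2 = 38; 38−1 = 37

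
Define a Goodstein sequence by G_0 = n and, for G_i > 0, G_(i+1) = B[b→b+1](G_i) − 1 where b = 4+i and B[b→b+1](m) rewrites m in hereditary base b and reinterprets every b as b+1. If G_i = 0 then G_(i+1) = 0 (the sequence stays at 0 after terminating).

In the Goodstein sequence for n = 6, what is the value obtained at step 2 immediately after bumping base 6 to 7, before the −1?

step 0: 6 = 4 + 2; sub 5 for 4: 5 + 2; = 7; G_1 = 7−1 = 6
step 1: 6 = 5 + 1; sub 6 for 5: 6 + 1; = 7; G_2 = 7−1 = 6
step 2: 6 = 6; sub 7 for 6: 7; = 7; G_3 = 7−1 = 6

7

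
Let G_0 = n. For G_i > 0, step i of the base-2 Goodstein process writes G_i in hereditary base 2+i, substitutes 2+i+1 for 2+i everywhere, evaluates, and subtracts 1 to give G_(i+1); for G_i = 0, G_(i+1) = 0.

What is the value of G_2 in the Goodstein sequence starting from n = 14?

step 0: 14 = 2^(2 + 1) + 2^2 + 2; sub 3 for 2: 3^(3 + 1) + 3^3 + 3; = 111; G_1 = 111−1 = 110
step 1: 110 = 3^(3 + 1) + 3^3 + 2; sub 4 for 3: 4^(4 + 1) + 4^4 + 2; = 1282; G_2 = 1282−1 = 1281

1281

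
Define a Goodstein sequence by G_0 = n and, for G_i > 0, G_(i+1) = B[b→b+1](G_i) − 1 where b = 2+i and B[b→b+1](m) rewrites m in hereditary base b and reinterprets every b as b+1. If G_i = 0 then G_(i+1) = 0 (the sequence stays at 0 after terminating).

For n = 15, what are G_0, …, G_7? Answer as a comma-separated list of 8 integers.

15, 111, 1283, 18752, 326593, 6588344, 150994943, 3524450280

[0] 15 ≡ 2^(2 + 1) + 2^2 + 2 + 1 (base 2). Lift 3: 112. −1: 111.
[1] 111 ≡ 3^(3 + 1) + 3^3 + 3 (base 3). Lift 4: 1284. −1: 1283.
[2] 1283 ≡ 4^(4 + 1) + 4^4 + 3 (base 4). Lift 5: 18753. −1: 18752.
[3] 18752 ≡ 5^(5 + 1) + 5^5 + 2 (base 5). Lift 6: 326594. −1: 326593.
[4] 326593 ≡ 6^(6 + 1) + 6^6 + 1 (base 6). Lift 7: 6588345. −1: 6588344.
[5] 6588344 ≡ 7^(7 + 1) + 7^7 (base 7). Lift 8: 150994944. −1: 150994943.
[6] 150994943 ≡ 8^(8 + 1) + 7·8^7 + 7·8^6 + 7·8^5 + 7·8^4 + 7·8^3 + 7·8^2 + 7·8 + 7 (base 8). Lift 9: 3524450281. −1: 3524450280.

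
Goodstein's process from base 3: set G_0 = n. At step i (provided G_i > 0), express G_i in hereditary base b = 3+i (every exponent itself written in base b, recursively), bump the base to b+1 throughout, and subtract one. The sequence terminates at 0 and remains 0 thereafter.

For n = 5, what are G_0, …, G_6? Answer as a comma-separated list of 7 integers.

G_0 = 5. HB_3(5) = 3 + 2. Bump = 6. G_1 = 5.
G_1 = 5. HB_4(5) = 4 + 1. Bump = 6. G_2 = 5.
G_2 = 5. HB_5(5) = 5. Bump = 6. G_3 = 5.
G_3 = 5. HB_6(5) = 5. Bump = 5. G_4 = 4.
G_4 = 4. HB_7(4) = 4. Bump = 4. G_5 = 3.
G_5 = 3. HB_8(3) = 3. Bump = 3. G_6 = 2.

5, 5, 5, 5, 4, 3, 2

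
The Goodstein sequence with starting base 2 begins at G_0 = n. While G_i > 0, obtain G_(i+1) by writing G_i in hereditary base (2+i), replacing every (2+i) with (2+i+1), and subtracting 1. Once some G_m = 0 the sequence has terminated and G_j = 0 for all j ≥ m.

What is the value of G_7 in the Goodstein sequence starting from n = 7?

37665879

G_0 = 7. HB_2(7) = 2^2 + 2 + 1. Bump = 31. G_1 = 30.
G_1 = 30. HB_3(30) = 3^3 + 3. Bump = 260. G_2 = 259.
G_2 = 259. HB_4(259) = 4^4 + 3. Bump = 3128. G_3 = 3127.
G_3 = 3127. HB_5(3127) = 5^5 + 2. Bump = 46658. G_4 = 46657.
G_4 = 46657. HB_6(46657) = 6^6 + 1. Bump = 823544. G_5 = 823543.
G_5 = 823543. HB_7(823543) = 7^7. Bump = 16777216. G_6 = 16777215.
G_6 = 16777215. HB_8(16777215) = 7·8^7 + 7·8^6 + 7·8^5 + 7·8^4 + 7·8^3 + 7·8^2 + 7·8 + 7. Bump = 37665880. G_7 = 37665879.
G_7 = 37665879. HB_9(37665879) = 7·9^7 + 7·9^6 + 7·9^5 + 7·9^4 + 7·9^3 + 7·9^2 + 7·9 + 6. Bump = 77777776. G_8 = 77777775.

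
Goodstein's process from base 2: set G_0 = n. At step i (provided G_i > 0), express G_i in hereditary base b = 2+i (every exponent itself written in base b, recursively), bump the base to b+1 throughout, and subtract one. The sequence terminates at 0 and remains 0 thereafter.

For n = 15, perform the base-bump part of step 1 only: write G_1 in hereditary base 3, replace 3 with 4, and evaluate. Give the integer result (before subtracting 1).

G_0=15  [base 2] 2^(2 + 1) + 2^2 + 2 + 1  →[2↦3]→  3^(3 + 1) + 3^3 + 3 + 1 = 112  −1 ⇒ G_1=111
G_1=111  [base 3] 3^(3 + 1) + 3^3 + 3  →[3↦4]→  4^(4 + 1) + 4^4 + 4 = 1284  −1 ⇒ G_2=1283

1284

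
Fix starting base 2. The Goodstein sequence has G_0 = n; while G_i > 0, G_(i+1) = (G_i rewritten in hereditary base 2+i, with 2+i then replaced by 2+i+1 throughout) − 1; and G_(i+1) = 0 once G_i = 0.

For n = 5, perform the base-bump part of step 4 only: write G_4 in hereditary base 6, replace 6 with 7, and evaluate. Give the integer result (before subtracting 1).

i=0: 5 = 2^2 + 1 (b=2); 2→3: 3^3 + 1 = 28; 28−1 = 27
i=1: 27 = 3^3 (b=3); 3→4: 4^4 = 256; 256−1 = 255
i=2: 255 = 3·4^3 + 3·4^2 + 3·4 + 3 (b=4); 4→5: 3·5^3 + 3·5^2 + 3·5 + 3 = 468; 468−1 = 467
i=3: 467 = 3·5^3 + 3·5^2 + 3·5 + 2 (b=5); 5→6: 3·6^3 + 3·6^2 + 3·6 + 2 = 776; 776−1 = 775

1198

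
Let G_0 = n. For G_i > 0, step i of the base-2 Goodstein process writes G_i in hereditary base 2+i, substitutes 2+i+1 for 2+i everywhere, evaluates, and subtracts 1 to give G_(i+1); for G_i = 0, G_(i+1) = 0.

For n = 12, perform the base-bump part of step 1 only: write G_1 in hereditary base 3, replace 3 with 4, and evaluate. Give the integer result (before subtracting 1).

G_0 = 12. HB_2(12) = 2^(2 + 1) + 2^2. Bump = 108. G_1 = 107.
G_1 = 107. HB_3(107) = 3^(3 + 1) + 2·3^2 + 2·3 + 2. Bump = 1066. G_2 = 1065.

1066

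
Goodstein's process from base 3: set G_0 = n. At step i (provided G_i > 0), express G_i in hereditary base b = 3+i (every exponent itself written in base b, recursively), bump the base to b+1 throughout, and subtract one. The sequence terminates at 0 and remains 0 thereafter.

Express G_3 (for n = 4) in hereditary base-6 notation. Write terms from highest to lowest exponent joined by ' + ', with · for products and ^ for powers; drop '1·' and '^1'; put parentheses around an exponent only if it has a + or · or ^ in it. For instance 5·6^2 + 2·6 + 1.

3

step 0: 4 = 3 + 1; sub 4 for 3: 4 + 1; = 5; G_1 = 5−1 = 4
step 1: 4 = 4; sub 5 for 4: 5; = 5; G_2 = 5−1 = 4
step 2: 4 = 4; sub 6 for 5: 4; = 4; G_3 = 4−1 = 3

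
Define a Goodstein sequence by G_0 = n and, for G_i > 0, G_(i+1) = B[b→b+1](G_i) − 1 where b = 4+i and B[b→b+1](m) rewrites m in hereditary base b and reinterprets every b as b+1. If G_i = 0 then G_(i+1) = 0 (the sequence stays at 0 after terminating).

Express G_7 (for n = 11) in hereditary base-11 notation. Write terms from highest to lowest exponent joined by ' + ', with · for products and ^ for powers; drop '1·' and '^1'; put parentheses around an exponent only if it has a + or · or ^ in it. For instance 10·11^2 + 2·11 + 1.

(0) 11|_4 = 2·4 + 3 ↦ 2·5 + 3|_5 = 13 ⇒ 12
(1) 12|_5 = 2·5 + 2 ↦ 2·6 + 2|_6 = 14 ⇒ 13
(2) 13|_6 = 2·6 + 1 ↦ 2·7 + 1|_7 = 15 ⇒ 14
(3) 14|_7 = 2·7 ↦ 2·8|_8 = 16 ⇒ 15
(4) 15|_8 = 8 + 7 ↦ 9 + 7|_9 = 16 ⇒ 15
(5) 15|_9 = 9 + 6 ↦ 10 + 6|_10 = 16 ⇒ 15
(6) 15|_10 = 10 + 5 ↦ 11 + 5|_11 = 16 ⇒ 15

11 + 4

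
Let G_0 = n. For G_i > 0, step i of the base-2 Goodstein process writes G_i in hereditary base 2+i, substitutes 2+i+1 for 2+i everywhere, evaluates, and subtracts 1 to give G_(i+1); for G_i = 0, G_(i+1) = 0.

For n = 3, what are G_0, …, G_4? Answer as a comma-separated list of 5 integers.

3, 3, 3, 2, 1

G_0=3  [base 2] 2 + 1  →[2↦3]→  3 + 1 = 4  −1 ⇒ G_1=3
G_1=3  [base 3] 3  →[3↦4]→  4 = 4  −1 ⇒ G_2=3
G_2=3  [base 4] 3  →[4↦5]→  3 = 3  −1 ⇒ G_3=2
G_3=2  [base 5] 2  →[5↦6]→  2 = 2  −1 ⇒ G_4=1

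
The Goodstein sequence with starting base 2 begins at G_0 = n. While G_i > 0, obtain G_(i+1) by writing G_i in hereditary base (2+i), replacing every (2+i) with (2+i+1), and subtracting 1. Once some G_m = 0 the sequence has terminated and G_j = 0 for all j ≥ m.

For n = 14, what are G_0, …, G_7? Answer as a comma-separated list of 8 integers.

i=0: 14 = 2^(2 + 1) + 2^2 + 2 (b=2); 2→3: 3^(3 + 1) + 3^3 + 3 = 111; 111−1 = 110
i=1: 110 = 3^(3 + 1) + 3^3 + 2 (b=3); 3→4: 4^(4 + 1) + 4^4 + 2 = 1282; 1282−1 = 1281
i=2: 1281 = 4^(4 + 1) + 4^4 + 1 (b=4); 4→5: 5^(5 + 1) + 5^5 + 1 = 18751; 18751−1 = 18750
i=3: 18750 = 5^(5 + 1) + 5^5 (b=5); 5→6: 6^(6 + 1) + 6^6 = 326592; 326592−1 = 326591
i=4: 326591 = 6^(6 + 1) + 5·6^5 + 5·6^4 + 5·6^3 + 5·6^2 + 5·6 + 5 (b=6); 6→7: 7^(7 + 1) + 5·7^5 + 5·7^4 + 5·7^3 + 5·7^2 + 5·7 + 5 = 5862841; 5862841−1 = 5862840
i=5: 5862840 = 7^(7 + 1) + 5·7^5 + 5·7^4 + 5·7^3 + 5·7^2 + 5·7 + 4 (b=7); 7→8: 8^(8 + 1) + 5·8^5 + 5·8^4 + 5·8^3 + 5·8^2 + 5·8 + 4 = 134404972; 134404972−1 = 134404971
i=6: 134404971 = 8^(8 + 1) + 5·8^5 + 5·8^4 + 5·8^3 + 5·8^2 + 5·8 + 3 (b=8); 8→9: 9^(9 + 1) + 5·9^5 + 5·9^4 + 5·9^3 + 5·9^2 + 5·9 + 3 = 3487116549; 3487116549−1 = 3487116548

14, 110, 1281, 18750, 326591, 5862840, 134404971, 3487116548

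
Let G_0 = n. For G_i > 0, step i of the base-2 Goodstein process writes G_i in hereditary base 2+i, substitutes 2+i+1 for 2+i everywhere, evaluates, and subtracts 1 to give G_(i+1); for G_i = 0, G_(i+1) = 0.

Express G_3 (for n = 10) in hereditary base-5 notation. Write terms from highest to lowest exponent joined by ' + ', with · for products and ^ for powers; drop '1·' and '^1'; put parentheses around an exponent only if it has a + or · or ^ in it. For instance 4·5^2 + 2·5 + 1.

5^(5 + 1)

[0] 10 ≡ 2^(2 + 1) + 2 (base 2). Lift 3: 84. −1: 83.
[1] 83 ≡ 3^(3 + 1) + 2 (base 3). Lift 4: 1026. −1: 1025.
[2] 1025 ≡ 4^(4 + 1) + 1 (base 4). Lift 5: 15626. −1: 15625.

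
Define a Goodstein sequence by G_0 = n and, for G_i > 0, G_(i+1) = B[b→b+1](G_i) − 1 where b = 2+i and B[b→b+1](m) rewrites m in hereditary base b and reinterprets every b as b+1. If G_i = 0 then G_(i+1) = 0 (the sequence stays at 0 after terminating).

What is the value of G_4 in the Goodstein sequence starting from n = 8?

G_0 = 8. HB_2(8) = 2^(2 + 1). Bump = 81. G_1 = 80.
G_1 = 80. HB_3(80) = 2·3^3 + 2·3^2 + 2·3 + 2. Bump = 554. G_2 = 553.
G_2 = 553. HB_4(553) = 2·4^4 + 2·4^2 + 2·4 + 1. Bump = 6311. G_3 = 6310.
G_3 = 6310. HB_5(6310) = 2·5^5 + 2·5^2 + 2·5. Bump = 93396. G_4 = 93395.

93395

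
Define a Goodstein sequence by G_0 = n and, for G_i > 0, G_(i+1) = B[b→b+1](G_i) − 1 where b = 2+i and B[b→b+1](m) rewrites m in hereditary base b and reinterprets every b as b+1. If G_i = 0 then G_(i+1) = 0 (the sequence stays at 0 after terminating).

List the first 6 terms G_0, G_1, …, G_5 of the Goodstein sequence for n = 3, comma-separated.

3, 3, 3, 2, 1, 0

G_0=3  [base 2] 2 + 1  →[2↦3]→  3 + 1 = 4  −1 ⇒ G_1=3
G_1=3  [base 3] 3  →[3↦4]→  4 = 4  −1 ⇒ G_2=3
G_2=3  [base 4] 3  →[4↦5]→  3 = 3  −1 ⇒ G_3=2
G_3=2  [base 5] 2  →[5↦6]→  2 = 2  −1 ⇒ G_4=1
G_4=1  [base 6] 1  →[6↦7]→  1 = 1  −1 ⇒ G_5=0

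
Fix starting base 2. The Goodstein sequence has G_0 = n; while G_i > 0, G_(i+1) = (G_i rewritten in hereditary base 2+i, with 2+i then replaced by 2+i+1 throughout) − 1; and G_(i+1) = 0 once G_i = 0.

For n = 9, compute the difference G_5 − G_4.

2331083

G_0=9  [base 2] 2^(2 + 1) + 1  →[2↦3]→  3^(3 + 1) + 1 = 82  −1 ⇒ G_1=81
G_1=81  [base 3] 3^(3 + 1)  →[3↦4]→  4^(4 + 1) = 1024  −1 ⇒ G_2=1023
G_2=1023  [base 4] 3·4^4 + 3·4^3 + 3·4^2 + 3·4 + 3  →[4↦5]→  3·5^5 + 3·5^3 + 3·5^2 + 3·5 + 3 = 9843  −1 ⇒ G_3=9842
G_3=9842  [base 5] 3·5^5 + 3·5^3 + 3·5^2 + 3·5 + 2  →[5↦6]→  3·6^6 + 3·6^3 + 3·6^2 + 3·6 + 2 = 140744  −1 ⇒ G_4=140743
G_4=140743  [base 6] 3·6^6 + 3·6^3 + 3·6^2 + 3·6 + 1  →[6↦7]→  3·7^7 + 3·7^3 + 3·7^2 + 3·7 + 1 = 2471827  −1 ⇒ G_5=2471826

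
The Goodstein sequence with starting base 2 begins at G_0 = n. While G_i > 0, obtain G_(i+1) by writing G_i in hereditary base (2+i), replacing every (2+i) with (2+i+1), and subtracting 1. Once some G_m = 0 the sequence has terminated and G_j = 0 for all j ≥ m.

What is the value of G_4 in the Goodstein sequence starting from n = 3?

1

G_0=3  [base 2] 2 + 1  →[2↦3]→  3 + 1 = 4  −1 ⇒ G_1=3
G_1=3  [base 3] 3  →[3↦4]→  4 = 4  −1 ⇒ G_2=3
G_2=3  [base 4] 3  →[4↦5]→  3 = 3  −1 ⇒ G_3=2
G_3=2  [base 5] 2  →[5↦6]→  2 = 2  −1 ⇒ G_4=1
G_4=1  [base 6] 1  →[6↦7]→  1 = 1  −1 ⇒ G_5=0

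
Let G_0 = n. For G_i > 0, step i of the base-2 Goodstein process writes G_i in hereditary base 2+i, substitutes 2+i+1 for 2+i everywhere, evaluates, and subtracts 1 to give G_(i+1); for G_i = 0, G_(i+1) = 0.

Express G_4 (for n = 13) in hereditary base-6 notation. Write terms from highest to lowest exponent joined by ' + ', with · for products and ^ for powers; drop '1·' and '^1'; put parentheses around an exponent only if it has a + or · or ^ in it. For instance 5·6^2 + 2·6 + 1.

6^(6 + 1) + 3·6^3 + 3·6^2 + 3·6 + 1

(0) 13|_2 = 2^(2 + 1) + 2^2 + 1 ↦ 3^(3 + 1) + 3^3 + 1|_3 = 109 ⇒ 108
(1) 108|_3 = 3^(3 + 1) + 3^3 ↦ 4^(4 + 1) + 4^4|_4 = 1280 ⇒ 1279
(2) 1279|_4 = 4^(4 + 1) + 3·4^3 + 3·4^2 + 3·4 + 3 ↦ 5^(5 + 1) + 3·5^3 + 3·5^2 + 3·5 + 3|_5 = 16093 ⇒ 16092
(3) 16092|_5 = 5^(5 + 1) + 3·5^3 + 3·5^2 + 3·5 + 2 ↦ 6^(6 + 1) + 3·6^3 + 3·6^2 + 3·6 + 2|_6 = 280712 ⇒ 280711
(4) 280711|_6 = 6^(6 + 1) + 3·6^3 + 3·6^2 + 3·6 + 1 ↦ 7^(7 + 1) + 3·7^3 + 3·7^2 + 3·7 + 1|_7 = 5765999 ⇒ 5765998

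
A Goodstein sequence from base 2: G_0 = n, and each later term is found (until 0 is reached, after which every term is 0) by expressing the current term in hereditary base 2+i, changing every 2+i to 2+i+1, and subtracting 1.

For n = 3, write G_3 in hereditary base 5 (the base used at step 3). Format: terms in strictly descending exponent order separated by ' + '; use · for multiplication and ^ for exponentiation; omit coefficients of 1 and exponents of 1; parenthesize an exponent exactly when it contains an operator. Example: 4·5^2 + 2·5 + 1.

3 —HB2→ 2 + 1 —bump→ 3 + 1 = 4 —(−1)→ 3
3 —HB3→ 3 —bump→ 4 = 4 —(−1)→ 3
3 —HB4→ 3 —bump→ 3 = 3 —(−1)→ 2
2 —HB5→ 2 —bump→ 2 = 2 —(−1)→ 1

2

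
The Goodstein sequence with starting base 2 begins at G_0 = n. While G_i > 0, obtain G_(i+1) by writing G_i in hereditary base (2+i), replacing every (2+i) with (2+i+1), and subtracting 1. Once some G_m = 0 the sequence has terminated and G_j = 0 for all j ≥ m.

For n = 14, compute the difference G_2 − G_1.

1171

G_0 = 14. HB_2(14) = 2^(2 + 1) + 2^2 + 2. Bump = 111. G_1 = 110.
G_1 = 110. HB_3(110) = 3^(3 + 1) + 3^3 + 2. Bump = 1282. G_2 = 1281.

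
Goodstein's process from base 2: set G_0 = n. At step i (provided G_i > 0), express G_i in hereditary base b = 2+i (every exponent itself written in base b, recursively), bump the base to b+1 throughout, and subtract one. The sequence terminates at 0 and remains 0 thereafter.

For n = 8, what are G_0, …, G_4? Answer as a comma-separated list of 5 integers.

8, 80, 553, 6310, 93395

[0] 8 ≡ 2^(2 + 1) (base 2). Lift 3: 81. −1: 80.
[1] 80 ≡ 2·3^3 + 2·3^2 + 2·3 + 2 (base 3). Lift 4: 554. −1: 553.
[2] 553 ≡ 2·4^4 + 2·4^2 + 2·4 + 1 (base 4). Lift 5: 6311. −1: 6310.
[3] 6310 ≡ 2·5^5 + 2·5^2 + 2·5 (base 5). Lift 6: 93396. −1: 93395.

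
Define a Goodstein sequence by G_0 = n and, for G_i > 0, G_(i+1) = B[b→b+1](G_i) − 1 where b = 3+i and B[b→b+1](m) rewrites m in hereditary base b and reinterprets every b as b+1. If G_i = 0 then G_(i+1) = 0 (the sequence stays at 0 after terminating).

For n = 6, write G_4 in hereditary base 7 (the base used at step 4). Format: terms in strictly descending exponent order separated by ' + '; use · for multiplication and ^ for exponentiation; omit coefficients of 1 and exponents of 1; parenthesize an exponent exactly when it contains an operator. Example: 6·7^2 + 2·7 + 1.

7

base 3: 6 = 2·3; at 4: 2·4 = 8; next = 7
base 4: 7 = 4 + 3; at 5: 5 + 3 = 8; next = 7
base 5: 7 = 5 + 2; at 6: 6 + 2 = 8; next = 7
base 6: 7 = 6 + 1; at 7: 7 + 1 = 8; next = 7
base 7: 7 = 7; at 8: 8 = 8; next = 7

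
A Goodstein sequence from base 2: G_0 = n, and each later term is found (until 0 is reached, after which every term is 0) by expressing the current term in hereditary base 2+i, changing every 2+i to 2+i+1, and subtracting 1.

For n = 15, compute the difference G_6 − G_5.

G_0 = 15. HB_2(15) = 2^(2 + 1) + 2^2 + 2 + 1. Bump = 112. G_1 = 111.
G_1 = 111. HB_3(111) = 3^(3 + 1) + 3^3 + 3. Bump = 1284. G_2 = 1283.
G_2 = 1283. HB_4(1283) = 4^(4 + 1) + 4^4 + 3. Bump = 18753. G_3 = 18752.
G_3 = 18752. HB_5(18752) = 5^(5 + 1) + 5^5 + 2. Bump = 326594. G_4 = 326593.
G_4 = 326593. HB_6(326593) = 6^(6 + 1) + 6^6 + 1. Bump = 6588345. G_5 = 6588344.
G_5 = 6588344. HB_7(6588344) = 7^(7 + 1) + 7^7. Bump = 150994944. G_6 = 150994943.

144406599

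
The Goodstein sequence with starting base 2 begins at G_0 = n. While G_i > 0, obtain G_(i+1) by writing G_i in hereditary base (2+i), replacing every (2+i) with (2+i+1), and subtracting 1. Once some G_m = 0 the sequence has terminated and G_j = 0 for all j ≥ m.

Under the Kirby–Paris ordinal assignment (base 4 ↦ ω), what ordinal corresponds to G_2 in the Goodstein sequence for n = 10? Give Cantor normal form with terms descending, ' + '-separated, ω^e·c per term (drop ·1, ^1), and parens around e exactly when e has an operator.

G_0=10  [base 2] 2^(2 + 1) + 2  →[2↦3]→  3^(3 + 1) + 3 = 84  −1 ⇒ G_1=83
G_1=83  [base 3] 3^(3 + 1) + 2  →[3↦4]→  4^(4 + 1) + 2 = 1026  −1 ⇒ G_2=1025
G_2=1025  [base 4] 4^(4 + 1) + 1  →[4↦5]→  5^(5 + 1) + 1 = 15626  −1 ⇒ G_3=15625

ω^(ω + 1) + 1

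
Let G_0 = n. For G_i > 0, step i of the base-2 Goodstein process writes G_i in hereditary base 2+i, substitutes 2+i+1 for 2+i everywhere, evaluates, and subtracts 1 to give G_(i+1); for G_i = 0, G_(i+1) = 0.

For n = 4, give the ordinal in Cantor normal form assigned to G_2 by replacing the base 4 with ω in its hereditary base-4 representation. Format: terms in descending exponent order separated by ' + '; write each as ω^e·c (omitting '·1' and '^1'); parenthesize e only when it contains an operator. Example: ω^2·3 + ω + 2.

ω^2·2 + ω·2 + 1

step 0: 4 = 2^2; sub 3 for 2: 3^3; = 27; G_1 = 27−1 = 26
step 1: 26 = 2·3^2 + 2·3 + 2; sub 4 for 3: 2·4^2 + 2·4 + 2; = 42; G_2 = 42−1 = 41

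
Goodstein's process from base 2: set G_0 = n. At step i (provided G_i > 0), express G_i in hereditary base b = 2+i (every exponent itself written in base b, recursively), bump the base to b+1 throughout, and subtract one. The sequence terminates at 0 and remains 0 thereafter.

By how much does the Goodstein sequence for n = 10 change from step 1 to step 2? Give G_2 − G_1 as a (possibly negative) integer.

G_0 = 10. HB_2(10) = 2^(2 + 1) + 2. Bump = 84. G_1 = 83.
G_1 = 83. HB_3(83) = 3^(3 + 1) + 2. Bump = 1026. G_2 = 1025.

942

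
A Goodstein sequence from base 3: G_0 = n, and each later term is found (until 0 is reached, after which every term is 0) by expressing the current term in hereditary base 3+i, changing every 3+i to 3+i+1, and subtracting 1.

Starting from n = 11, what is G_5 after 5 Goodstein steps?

43

step 0: 11 = 3^2 + 2; sub 4 for 3: 4^2 + 2; = 18; G_1 = 18−1 = 17
step 1: 17 = 4^2 + 1; sub 5 for 4: 5^2 + 1; = 26; G_2 = 26−1 = 25
step 2: 25 = 5^2; sub 6 for 5: 6^2; = 36; G_3 = 36−1 = 35
step 3: 35 = 5·6 + 5; sub 7 for 6: 5·7 + 5; = 40; G_4 = 40−1 = 39
step 4: 39 = 5·7 + 4; sub 8 for 7: 5·8 + 4; = 44; G_5 = 44−1 = 43
step 5: 43 = 5·8 + 3; sub 9 for 8: 5·9 + 3; = 48; G_6 = 48−1 = 47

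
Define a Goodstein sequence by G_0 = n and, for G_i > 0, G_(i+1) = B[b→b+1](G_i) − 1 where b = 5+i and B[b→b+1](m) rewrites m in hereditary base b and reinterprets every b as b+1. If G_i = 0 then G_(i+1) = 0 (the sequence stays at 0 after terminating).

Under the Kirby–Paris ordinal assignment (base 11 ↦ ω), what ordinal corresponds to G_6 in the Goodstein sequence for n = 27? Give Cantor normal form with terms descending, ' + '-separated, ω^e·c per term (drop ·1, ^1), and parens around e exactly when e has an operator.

ω·7 + 4

G_0=27  [base 5] 5^2 + 2  →[5↦6]→  6^2 + 2 = 38  −1 ⇒ G_1=37
G_1=37  [base 6] 6^2 + 1  →[6↦7]→  7^2 + 1 = 50  −1 ⇒ G_2=49
G_2=49  [base 7] 7^2  →[7↦8]→  8^2 = 64  −1 ⇒ G_3=63
G_3=63  [base 8] 7·8 + 7  →[8↦9]→  7·9 + 7 = 70  −1 ⇒ G_4=69
G_4=69  [base 9] 7·9 + 6  →[9↦10]→  7·10 + 6 = 76  −1 ⇒ G_5=75
G_5=75  [base 10] 7·10 + 5  →[10↦11]→  7·11 + 5 = 82  −1 ⇒ G_6=81
G_6=81  [base 11] 7·11 + 4  →[11↦12]→  7·12 + 4 = 88  −1 ⇒ G_7=87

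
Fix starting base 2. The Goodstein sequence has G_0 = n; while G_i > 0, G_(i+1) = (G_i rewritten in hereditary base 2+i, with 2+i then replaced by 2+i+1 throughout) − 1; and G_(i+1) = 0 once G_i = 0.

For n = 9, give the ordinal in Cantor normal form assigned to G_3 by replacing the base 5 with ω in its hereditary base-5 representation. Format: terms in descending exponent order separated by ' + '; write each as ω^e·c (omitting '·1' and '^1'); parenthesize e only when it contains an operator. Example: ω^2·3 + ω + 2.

(0) 9|_2 = 2^(2 + 1) + 1 ↦ 3^(3 + 1) + 1|_3 = 82 ⇒ 81
(1) 81|_3 = 3^(3 + 1) ↦ 4^(4 + 1)|_4 = 1024 ⇒ 1023
(2) 1023|_4 = 3·4^4 + 3·4^3 + 3·4^2 + 3·4 + 3 ↦ 3·5^5 + 3·5^3 + 3·5^2 + 3·5 + 3|_5 = 9843 ⇒ 9842
(3) 9842|_5 = 3·5^5 + 3·5^3 + 3·5^2 + 3·5 + 2 ↦ 3·6^6 + 3·6^3 + 3·6^2 + 3·6 + 2|_6 = 140744 ⇒ 140743

ω^ω·3 + ω^3·3 + ω^2·3 + ω·3 + 2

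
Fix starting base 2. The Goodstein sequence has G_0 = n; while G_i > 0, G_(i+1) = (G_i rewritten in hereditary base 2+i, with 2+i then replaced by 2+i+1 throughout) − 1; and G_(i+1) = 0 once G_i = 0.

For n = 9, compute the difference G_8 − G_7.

9 —HB2→ 2^(2 + 1) + 1 —bump→ 3^(3 + 1) + 1 = 82 —(−1)→ 81
81 —HB3→ 3^(3 + 1) —bump→ 4^(4 + 1) = 1024 —(−1)→ 1023
1023 —HB4→ 3·4^4 + 3·4^3 + 3·4^2 + 3·4 + 3 —bump→ 3·5^5 + 3·5^3 + 3·5^2 + 3·5 + 3 = 9843 —(−1)→ 9842
9842 —HB5→ 3·5^5 + 3·5^3 + 3·5^2 + 3·5 + 2 —bump→ 3·6^6 + 3·6^3 + 3·6^2 + 3·6 + 2 = 140744 —(−1)→ 140743
140743 —HB6→ 3·6^6 + 3·6^3 + 3·6^2 + 3·6 + 1 —bump→ 3·7^7 + 3·7^3 + 3·7^2 + 3·7 + 1 = 2471827 —(−1)→ 2471826
2471826 —HB7→ 3·7^7 + 3·7^3 + 3·7^2 + 3·7 —bump→ 3·8^8 + 3·8^3 + 3·8^2 + 3·8 = 50333400 —(−1)→ 50333399
50333399 —HB8→ 3·8^8 + 3·8^3 + 3·8^2 + 2·8 + 7 —bump→ 3·9^9 + 3·9^3 + 3·9^2 + 2·9 + 7 = 1162263922 —(−1)→ 1162263921
1162263921 —HB9→ 3·9^9 + 3·9^3 + 3·9^2 + 2·9 + 6 —bump→ 3·10^10 + 3·10^3 + 3·10^2 + 2·10 + 6 = 30000003326 —(−1)→ 30000003325

28837739404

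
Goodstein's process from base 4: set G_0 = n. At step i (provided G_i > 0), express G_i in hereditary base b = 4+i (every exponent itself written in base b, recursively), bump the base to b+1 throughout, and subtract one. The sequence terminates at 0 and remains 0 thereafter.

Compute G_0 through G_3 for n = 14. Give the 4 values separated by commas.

14, 16, 18, 20

i=0: 14 = 3·4 + 2 (b=4); 4→5: 3·5 + 2 = 17; 17−1 = 16
i=1: 16 = 3·5 + 1 (b=5); 5→6: 3·6 + 1 = 19; 19−1 = 18
i=2: 18 = 3·6 (b=6); 6→7: 3·7 = 21; 21−1 = 20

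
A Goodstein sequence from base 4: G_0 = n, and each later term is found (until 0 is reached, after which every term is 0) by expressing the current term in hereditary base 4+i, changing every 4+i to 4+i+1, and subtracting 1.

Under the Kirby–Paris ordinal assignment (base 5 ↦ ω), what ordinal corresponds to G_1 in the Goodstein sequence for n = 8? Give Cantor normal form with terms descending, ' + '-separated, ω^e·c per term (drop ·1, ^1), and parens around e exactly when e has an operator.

[0] 8 ≡ 2·4 (base 4). Lift 5: 10. −1: 9.
[1] 9 ≡ 5 + 4 (base 5). Lift 6: 10. −1: 9.

ω + 4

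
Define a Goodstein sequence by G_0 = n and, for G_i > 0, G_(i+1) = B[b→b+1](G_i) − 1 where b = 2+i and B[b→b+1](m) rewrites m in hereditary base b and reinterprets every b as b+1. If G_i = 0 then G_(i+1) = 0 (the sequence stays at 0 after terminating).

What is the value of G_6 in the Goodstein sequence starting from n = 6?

187243

step 0: 6 = 2^2 + 2; sub 3 for 2: 3^3 + 3; = 30; G_1 = 30−1 = 29
step 1: 29 = 3^3 + 2; sub 4 for 3: 4^4 + 2; = 258; G_2 = 258−1 = 257
step 2: 257 = 4^4 + 1; sub 5 for 4: 5^5 + 1; = 3126; G_3 = 3126−1 = 3125
step 3: 3125 = 5^5; sub 6 for 5: 6^6; = 46656; G_4 = 46656−1 = 46655
step 4: 46655 = 5·6^5 + 5·6^4 + 5·6^3 + 5·6^2 + 5·6 + 5; sub 7 for 6: 5·7^5 + 5·7^4 + 5·7^3 + 5·7^2 + 5·7 + 5; = 98040; G_5 = 98040−1 = 98039
step 5: 98039 = 5·7^5 + 5·7^4 + 5·7^3 + 5·7^2 + 5·7 + 4; sub 8 for 7: 5·8^5 + 5·8^4 + 5·8^3 + 5·8^2 + 5·8 + 4; = 187244; G_6 = 187244−1 = 187243
step 6: 187243 = 5·8^5 + 5·8^4 + 5·8^3 + 5·8^2 + 5·8 + 3; sub 9 for 8: 5·9^5 + 5·9^4 + 5·9^3 + 5·9^2 + 5·9 + 3; = 332148; G_7 = 332148−1 = 332147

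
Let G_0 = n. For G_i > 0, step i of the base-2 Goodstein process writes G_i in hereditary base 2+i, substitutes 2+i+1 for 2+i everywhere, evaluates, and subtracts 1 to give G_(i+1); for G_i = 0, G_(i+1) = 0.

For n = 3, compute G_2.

3

step 0: 3 = 2 + 1; sub 3 for 2: 3 + 1; = 4; G_1 = 4−1 = 3
step 1: 3 = 3; sub 4 for 3: 4; = 4; G_2 = 4−1 = 3
step 2: 3 = 3; sub 5 for 4: 3; = 3; G_3 = 3−1 = 2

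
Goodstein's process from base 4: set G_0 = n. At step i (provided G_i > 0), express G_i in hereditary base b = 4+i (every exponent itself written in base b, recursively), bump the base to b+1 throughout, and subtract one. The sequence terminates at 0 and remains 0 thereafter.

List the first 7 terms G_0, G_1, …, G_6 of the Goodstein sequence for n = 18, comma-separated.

18, 26, 36, 48, 53, 58, 63

base 4: 18 = 4^2 + 2; at 5: 5^2 + 2 = 27; next = 26
base 5: 26 = 5^2 + 1; at 6: 6^2 + 1 = 37; next = 36
base 6: 36 = 6^2; at 7: 7^2 = 49; next = 48
base 7: 48 = 6·7 + 6; at 8: 6·8 + 6 = 54; next = 53
base 8: 53 = 6·8 + 5; at 9: 6·9 + 5 = 59; next = 58
base 9: 58 = 6·9 + 4; at 10: 6·10 + 4 = 64; next = 63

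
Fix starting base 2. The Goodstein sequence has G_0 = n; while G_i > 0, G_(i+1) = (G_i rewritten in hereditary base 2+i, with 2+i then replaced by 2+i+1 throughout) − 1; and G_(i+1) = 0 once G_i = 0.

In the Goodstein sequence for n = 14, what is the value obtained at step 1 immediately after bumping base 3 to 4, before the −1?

1282

step 0: 14 = 2^(2 + 1) + 2^2 + 2; sub 3 for 2: 3^(3 + 1) + 3^3 + 3; = 111; G_1 = 111−1 = 110
step 1: 110 = 3^(3 + 1) + 3^3 + 2; sub 4 for 3: 4^(4 + 1) + 4^4 + 2; = 1282; G_2 = 1282−1 = 1281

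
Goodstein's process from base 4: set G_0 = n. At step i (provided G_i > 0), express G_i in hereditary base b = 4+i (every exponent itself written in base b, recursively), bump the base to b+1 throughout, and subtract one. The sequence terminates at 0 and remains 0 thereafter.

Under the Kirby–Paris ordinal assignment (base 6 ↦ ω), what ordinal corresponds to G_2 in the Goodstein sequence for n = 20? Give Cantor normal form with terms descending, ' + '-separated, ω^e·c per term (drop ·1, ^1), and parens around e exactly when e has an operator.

ω^2 + 3

(0) 20|_4 = 4^2 + 4 ↦ 5^2 + 5|_5 = 30 ⇒ 29
(1) 29|_5 = 5^2 + 4 ↦ 6^2 + 4|_6 = 40 ⇒ 39
(2) 39|_6 = 6^2 + 3 ↦ 7^2 + 3|_7 = 52 ⇒ 51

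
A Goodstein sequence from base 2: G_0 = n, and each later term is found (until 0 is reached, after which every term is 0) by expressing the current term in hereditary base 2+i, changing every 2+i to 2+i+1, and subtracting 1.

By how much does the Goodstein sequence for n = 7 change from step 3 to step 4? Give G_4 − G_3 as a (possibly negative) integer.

43530

G_0 = 7. HB_2(7) = 2^2 + 2 + 1. Bump = 31. G_1 = 30.
G_1 = 30. HB_3(30) = 3^3 + 3. Bump = 260. G_2 = 259.
G_2 = 259. HB_4(259) = 4^4 + 3. Bump = 3128. G_3 = 3127.
G_3 = 3127. HB_5(3127) = 5^5 + 2. Bump = 46658. G_4 = 46657.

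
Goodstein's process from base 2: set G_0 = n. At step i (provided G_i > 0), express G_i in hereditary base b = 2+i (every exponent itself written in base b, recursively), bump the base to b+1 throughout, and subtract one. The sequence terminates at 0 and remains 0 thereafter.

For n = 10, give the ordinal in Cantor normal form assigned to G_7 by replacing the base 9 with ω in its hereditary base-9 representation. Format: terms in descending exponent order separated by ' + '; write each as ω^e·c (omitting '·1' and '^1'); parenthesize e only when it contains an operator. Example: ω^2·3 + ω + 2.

step 0: 10 = 2^(2 + 1) + 2; sub 3 for 2: 3^(3 + 1) + 3; = 84; G_1 = 84−1 = 83
step 1: 83 = 3^(3 + 1) + 2; sub 4 for 3: 4^(4 + 1) + 2; = 1026; G_2 = 1026−1 = 1025
step 2: 1025 = 4^(4 + 1) + 1; sub 5 for 4: 5^(5 + 1) + 1; = 15626; G_3 = 15626−1 = 15625
step 3: 15625 = 5^(5 + 1); sub 6 for 5: 6^(6 + 1); = 279936; G_4 = 279936−1 = 279935
step 4: 279935 = 5·6^6 + 5·6^5 + 5·6^4 + 5·6^3 + 5·6^2 + 5·6 + 5; sub 7 for 6: 5·7^7 + 5·7^5 + 5·7^4 + 5·7^3 + 5·7^2 + 5·7 + 5; = 4215755; G_5 = 4215755−1 = 4215754
step 5: 4215754 = 5·7^7 + 5·7^5 + 5·7^4 + 5·7^3 + 5·7^2 + 5·7 + 4; sub 8 for 7: 5·8^8 + 5·8^5 + 5·8^4 + 5·8^3 + 5·8^2 + 5·8 + 4; = 84073324; G_6 = 84073324−1 = 84073323
step 6: 84073323 = 5·8^8 + 5·8^5 + 5·8^4 + 5·8^3 + 5·8^2 + 5·8 + 3; sub 9 for 8: 5·9^9 + 5·9^5 + 5·9^4 + 5·9^3 + 5·9^2 + 5·9 + 3; = 1937434593; G_7 = 1937434593−1 = 1937434592
step 7: 1937434592 = 5·9^9 + 5·9^5 + 5·9^4 + 5·9^3 + 5·9^2 + 5·9 + 2; sub 10 for 9: 5·10^10 + 5·10^5 + 5·10^4 + 5·10^3 + 5·10^2 + 5·10 + 2; = 50000555552; G_8 = 50000555552−1 = 50000555551

ω^ω·5 + ω^5·5 + ω^4·5 + ω^3·5 + ω^2·5 + ω·5 + 2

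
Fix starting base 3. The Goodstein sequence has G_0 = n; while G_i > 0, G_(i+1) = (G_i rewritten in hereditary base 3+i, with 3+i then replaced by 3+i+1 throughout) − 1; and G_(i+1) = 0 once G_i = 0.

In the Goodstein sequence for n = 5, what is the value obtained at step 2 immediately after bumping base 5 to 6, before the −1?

6

5 —HB3→ 3 + 2 —bump→ 4 + 2 = 6 —(−1)→ 5
5 —HB4→ 4 + 1 —bump→ 5 + 1 = 6 —(−1)→ 5
5 —HB5→ 5 —bump→ 6 = 6 —(−1)→ 5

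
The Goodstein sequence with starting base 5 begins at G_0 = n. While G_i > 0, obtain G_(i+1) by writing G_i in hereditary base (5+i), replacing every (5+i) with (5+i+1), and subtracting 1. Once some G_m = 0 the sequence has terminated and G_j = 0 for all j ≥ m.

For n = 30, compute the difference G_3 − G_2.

step 0: 30 = 5^2 + 5; sub 6 for 5: 6^2 + 6; = 42; G_1 = 42−1 = 41
step 1: 41 = 6^2 + 5; sub 7 for 6: 7^2 + 5; = 54; G_2 = 54−1 = 53
step 2: 53 = 7^2 + 4; sub 8 for 7: 8^2 + 4; = 68; G_3 = 68−1 = 67

14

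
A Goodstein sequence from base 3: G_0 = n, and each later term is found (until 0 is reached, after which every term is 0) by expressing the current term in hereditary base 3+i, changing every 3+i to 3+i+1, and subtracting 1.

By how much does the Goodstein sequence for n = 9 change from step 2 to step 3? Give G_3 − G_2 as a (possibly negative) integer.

base 3: 9 = 3^2; at 4: 4^2 = 16; next = 15
base 4: 15 = 3·4 + 3; at 5: 3·5 + 3 = 18; next = 17
base 5: 17 = 3·5 + 2; at 6: 3·6 + 2 = 20; next = 19

2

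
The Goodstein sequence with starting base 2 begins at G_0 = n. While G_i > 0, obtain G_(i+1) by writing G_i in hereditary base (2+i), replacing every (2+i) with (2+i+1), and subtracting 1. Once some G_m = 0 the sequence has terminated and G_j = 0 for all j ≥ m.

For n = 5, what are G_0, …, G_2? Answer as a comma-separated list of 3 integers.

G_0 = 5. HB_2(5) = 2^2 + 1. Bump = 28. G_1 = 27.
G_1 = 27. HB_3(27) = 3^3. Bump = 256. G_2 = 255.

5, 27, 255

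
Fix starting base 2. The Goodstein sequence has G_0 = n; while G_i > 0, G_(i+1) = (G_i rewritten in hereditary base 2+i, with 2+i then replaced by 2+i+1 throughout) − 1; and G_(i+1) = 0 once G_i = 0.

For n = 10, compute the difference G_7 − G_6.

1853361269

G_0 = 10. HB_2(10) = 2^(2 + 1) + 2. Bump = 84. G_1 = 83.
G_1 = 83. HB_3(83) = 3^(3 + 1) + 2. Bump = 1026. G_2 = 1025.
G_2 = 1025. HB_4(1025) = 4^(4 + 1) + 1. Bump = 15626. G_3 = 15625.
G_3 = 15625. HB_5(15625) = 5^(5 + 1). Bump = 279936. G_4 = 279935.
G_4 = 279935. HB_6(279935) = 5·6^6 + 5·6^5 + 5·6^4 + 5·6^3 + 5·6^2 + 5·6 + 5. Bump = 4215755. G_5 = 4215754.
G_5 = 4215754. HB_7(4215754) = 5·7^7 + 5·7^5 + 5·7^4 + 5·7^3 + 5·7^2 + 5·7 + 4. Bump = 84073324. G_6 = 84073323.
G_6 = 84073323. HB_8(84073323) = 5·8^8 + 5·8^5 + 5·8^4 + 5·8^3 + 5·8^2 + 5·8 + 3. Bump = 1937434593. G_7 = 1937434592.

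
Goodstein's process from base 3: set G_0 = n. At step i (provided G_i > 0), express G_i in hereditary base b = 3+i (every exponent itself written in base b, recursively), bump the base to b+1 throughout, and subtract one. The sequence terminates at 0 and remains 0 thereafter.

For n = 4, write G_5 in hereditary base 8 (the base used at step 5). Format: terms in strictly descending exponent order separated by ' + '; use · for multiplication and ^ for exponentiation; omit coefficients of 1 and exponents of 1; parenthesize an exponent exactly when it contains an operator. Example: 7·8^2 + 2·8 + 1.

1

[0] 4 ≡ 3 + 1 (base 3). Lift 4: 5. −1: 4.
[1] 4 ≡ 4 (base 4). Lift 5: 5. −1: 4.
[2] 4 ≡ 4 (base 5). Lift 6: 4. −1: 3.
[3] 3 ≡ 3 (base 6). Lift 7: 3. −1: 2.
[4] 2 ≡ 2 (base 7). Lift 8: 2. −1: 1.
[5] 1 ≡ 1 (base 8). Lift 9: 1. −1: 0.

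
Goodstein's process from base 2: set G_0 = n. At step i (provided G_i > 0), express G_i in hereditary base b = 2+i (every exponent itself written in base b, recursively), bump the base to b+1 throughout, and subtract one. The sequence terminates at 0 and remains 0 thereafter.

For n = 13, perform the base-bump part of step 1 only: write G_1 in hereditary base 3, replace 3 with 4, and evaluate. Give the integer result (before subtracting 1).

1280

i=0: 13 = 2^(2 + 1) + 2^2 + 1 (b=2); 2→3: 3^(3 + 1) + 3^3 + 1 = 109; 109−1 = 108
i=1: 108 = 3^(3 + 1) + 3^3 (b=3); 3→4: 4^(4 + 1) + 4^4 = 1280; 1280−1 = 1279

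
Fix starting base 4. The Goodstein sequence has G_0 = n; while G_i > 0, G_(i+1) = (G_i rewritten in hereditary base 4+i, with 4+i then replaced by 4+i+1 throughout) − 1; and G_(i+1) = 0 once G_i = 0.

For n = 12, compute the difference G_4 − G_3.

1

12 —HB4→ 3·4 —bump→ 3·5 = 15 —(−1)→ 14
14 —HB5→ 2·5 + 4 —bump→ 2·6 + 4 = 16 —(−1)→ 15
15 —HB6→ 2·6 + 3 —bump→ 2·7 + 3 = 17 —(−1)→ 16
16 —HB7→ 2·7 + 2 —bump→ 2·8 + 2 = 18 —(−1)→ 17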